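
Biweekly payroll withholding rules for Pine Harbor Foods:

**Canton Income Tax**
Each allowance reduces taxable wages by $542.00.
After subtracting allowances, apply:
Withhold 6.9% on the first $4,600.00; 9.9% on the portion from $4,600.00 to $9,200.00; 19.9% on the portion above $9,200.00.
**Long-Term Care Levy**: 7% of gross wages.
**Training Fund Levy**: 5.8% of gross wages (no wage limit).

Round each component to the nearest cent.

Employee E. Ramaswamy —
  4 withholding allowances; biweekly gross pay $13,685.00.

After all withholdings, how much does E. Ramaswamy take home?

Canton Income Tax: taxable = $13,685.00 − 4×$542.00 = $11,517.00
  $772.80 + 19.9% × ($11,517.00 − $9,200.00) = $772.80 + 19.9% × $2,317.00 = $1,233.88
Long-Term Care Levy: 7% × $13,685.00 = $957.95
Training Fund Levy: 5.8% × $13,685.00 = $793.73
Total withheld: $1,233.88 + $957.95 + $793.73 = $2,985.56
Net pay: $13,685.00 − $2,985.56 = $10,699.44

$10,699.44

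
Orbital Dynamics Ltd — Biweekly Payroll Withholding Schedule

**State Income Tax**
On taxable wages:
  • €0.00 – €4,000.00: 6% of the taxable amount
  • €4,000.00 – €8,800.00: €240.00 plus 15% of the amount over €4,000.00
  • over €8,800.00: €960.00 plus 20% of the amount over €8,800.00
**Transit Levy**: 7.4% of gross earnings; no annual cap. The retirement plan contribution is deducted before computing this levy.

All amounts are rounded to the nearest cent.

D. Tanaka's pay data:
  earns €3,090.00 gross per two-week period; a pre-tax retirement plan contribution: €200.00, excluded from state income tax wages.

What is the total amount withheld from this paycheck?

€387.26

State Income Tax: taxable = €3,090.00 − €200.00 = €2,890.00
  6% × €2,890.00 = €173.40
Transit Levy: 7.4% × €2,890.00 = €213.86
Total: €173.40 + €213.86 = €387.26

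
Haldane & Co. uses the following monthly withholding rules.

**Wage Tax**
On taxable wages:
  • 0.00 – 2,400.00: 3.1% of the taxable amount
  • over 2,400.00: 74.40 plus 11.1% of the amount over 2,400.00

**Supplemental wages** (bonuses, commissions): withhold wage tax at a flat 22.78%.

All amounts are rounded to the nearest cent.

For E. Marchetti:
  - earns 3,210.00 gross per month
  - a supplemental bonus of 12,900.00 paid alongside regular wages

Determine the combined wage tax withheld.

Wage Tax: taxable = 3,210.00
  74.40 + 11.1% × (3,210.00 − 2,400.00) = 74.40 + 11.1% × 810.00 = 164.31
Supplemental (22.78% flat on bonus): 22.78% × 12,900.00 = 2,938.62
Total wage tax: 164.31 + 2,938.62 = 3,102.93

3,102.93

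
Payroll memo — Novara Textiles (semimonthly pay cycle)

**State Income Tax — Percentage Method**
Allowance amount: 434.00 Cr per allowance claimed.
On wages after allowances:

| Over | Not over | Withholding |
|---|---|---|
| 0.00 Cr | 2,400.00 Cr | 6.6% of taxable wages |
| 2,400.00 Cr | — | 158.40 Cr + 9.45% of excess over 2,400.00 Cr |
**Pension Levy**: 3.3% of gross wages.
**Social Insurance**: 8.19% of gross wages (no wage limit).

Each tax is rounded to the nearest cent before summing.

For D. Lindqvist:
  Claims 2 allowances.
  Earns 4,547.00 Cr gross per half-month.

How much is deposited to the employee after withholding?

3,745.28 Cr

State Income Tax: taxable = 4,547.00 Cr − 2×434.00 Cr = 3,679.00 Cr
  158.40 Cr + 9.45% × (3,679.00 Cr − 2,400.00 Cr) = 158.40 Cr + 9.45% × 1,279.00 Cr = 279.27 Cr
Pension Levy: 3.3% × 4,547.00 Cr = 150.05 Cr
Social Insurance: 8.19% × 4,547.00 Cr = 372.40 Cr
Total withheld: 279.27 Cr + 150.05 Cr + 372.40 Cr = 801.72 Cr
Net pay: 4,547.00 Cr − 801.72 Cr = 3,745.28 Cr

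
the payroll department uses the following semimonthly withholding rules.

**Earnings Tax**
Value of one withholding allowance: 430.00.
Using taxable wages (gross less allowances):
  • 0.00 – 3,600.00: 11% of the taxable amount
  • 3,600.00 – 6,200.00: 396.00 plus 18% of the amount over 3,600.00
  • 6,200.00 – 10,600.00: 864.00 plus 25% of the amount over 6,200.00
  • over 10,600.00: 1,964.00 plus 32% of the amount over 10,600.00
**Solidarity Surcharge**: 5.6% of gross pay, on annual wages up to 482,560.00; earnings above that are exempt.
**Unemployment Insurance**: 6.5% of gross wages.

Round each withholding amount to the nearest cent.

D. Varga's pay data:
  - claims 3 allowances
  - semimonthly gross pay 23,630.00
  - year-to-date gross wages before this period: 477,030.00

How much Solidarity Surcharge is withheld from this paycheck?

Solidarity Surcharge: cap 482,560.00 − YTD 477,030.00 = 5,530.00 subject; 5.6% × 5,530.00 = 309.68

309.68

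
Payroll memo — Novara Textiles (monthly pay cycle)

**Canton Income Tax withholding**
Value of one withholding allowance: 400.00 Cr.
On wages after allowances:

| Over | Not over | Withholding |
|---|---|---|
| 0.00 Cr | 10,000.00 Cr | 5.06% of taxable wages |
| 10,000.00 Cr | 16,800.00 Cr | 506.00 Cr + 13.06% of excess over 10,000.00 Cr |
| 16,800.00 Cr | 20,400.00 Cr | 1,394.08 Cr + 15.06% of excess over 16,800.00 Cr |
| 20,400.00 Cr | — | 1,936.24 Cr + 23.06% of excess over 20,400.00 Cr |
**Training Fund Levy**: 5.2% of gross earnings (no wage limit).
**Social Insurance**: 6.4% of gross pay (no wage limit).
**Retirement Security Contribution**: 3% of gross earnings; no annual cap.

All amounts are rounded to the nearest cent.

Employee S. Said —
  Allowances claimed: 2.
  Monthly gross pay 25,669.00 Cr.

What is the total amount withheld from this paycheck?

Canton Income Tax: taxable = 25,669.00 Cr − 2×400.00 Cr = 24,869.00 Cr
  1,936.24 Cr + 23.06% × (24,869.00 Cr − 20,400.00 Cr) = 1,936.24 Cr + 23.06% × 4,469.00 Cr = 2,966.79 Cr
Training Fund Levy: 5.2% × 25,669.00 Cr = 1,334.79 Cr
Social Insurance: 6.4% × 25,669.00 Cr = 1,642.82 Cr
Retirement Security Contribution: 3% × 25,669.00 Cr = 770.07 Cr
Total: 2,966.79 Cr + 1,334.79 Cr + 1,642.82 Cr + 770.07 Cr = 6,714.47 Cr

6,714.47 Cr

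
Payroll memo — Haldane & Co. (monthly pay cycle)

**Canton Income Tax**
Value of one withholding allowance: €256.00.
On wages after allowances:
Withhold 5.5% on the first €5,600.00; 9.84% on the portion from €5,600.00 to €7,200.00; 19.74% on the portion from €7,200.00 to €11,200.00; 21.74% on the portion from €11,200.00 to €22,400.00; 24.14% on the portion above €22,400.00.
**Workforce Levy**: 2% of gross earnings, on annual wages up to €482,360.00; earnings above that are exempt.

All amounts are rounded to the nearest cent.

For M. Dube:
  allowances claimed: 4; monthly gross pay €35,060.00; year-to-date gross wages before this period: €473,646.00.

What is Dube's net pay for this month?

€28,386.87

Canton Income Tax: taxable = €35,060.00 − 4×€256.00 = €34,036.00
  €3,689.92 + 24.14% × (€34,036.00 − €22,400.00) = €3,689.92 + 24.14% × €11,636.00 = €6,498.85
Workforce Levy: cap €482,360.00 − YTD €473,646.00 = €8,714.00 subject; 2% × €8,714.00 = €174.28
Total withheld: €6,498.85 + €174.28 = €6,673.13
Net pay: €35,060.00 − €6,673.13 = €28,386.87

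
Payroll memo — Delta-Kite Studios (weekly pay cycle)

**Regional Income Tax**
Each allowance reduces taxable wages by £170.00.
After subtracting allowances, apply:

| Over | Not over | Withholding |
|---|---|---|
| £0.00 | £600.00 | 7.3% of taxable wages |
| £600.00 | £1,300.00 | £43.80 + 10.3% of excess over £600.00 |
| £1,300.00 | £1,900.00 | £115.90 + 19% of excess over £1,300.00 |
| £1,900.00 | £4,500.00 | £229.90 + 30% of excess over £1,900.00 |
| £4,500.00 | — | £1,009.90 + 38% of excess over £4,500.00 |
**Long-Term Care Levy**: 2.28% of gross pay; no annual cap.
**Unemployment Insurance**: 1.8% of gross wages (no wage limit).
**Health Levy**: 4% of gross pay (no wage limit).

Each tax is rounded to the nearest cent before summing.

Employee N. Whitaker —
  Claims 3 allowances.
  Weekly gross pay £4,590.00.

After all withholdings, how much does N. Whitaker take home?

£3,335.23

Regional Income Tax: taxable = £4,590.00 − 3×£170.00 = £4,080.00
  £229.90 + 30% × (£4,080.00 − £1,900.00) = £229.90 + 30% × £2,180.00 = £883.90
Long-Term Care Levy: 2.28% × £4,590.00 = £104.65
Unemployment Insurance: 1.8% × £4,590.00 = £82.62
Health Levy: 4% × £4,590.00 = £183.60
Total withheld: £883.90 + £104.65 + £82.62 + £183.60 = £1,254.77
Net pay: £4,590.00 − £1,254.77 = £3,335.23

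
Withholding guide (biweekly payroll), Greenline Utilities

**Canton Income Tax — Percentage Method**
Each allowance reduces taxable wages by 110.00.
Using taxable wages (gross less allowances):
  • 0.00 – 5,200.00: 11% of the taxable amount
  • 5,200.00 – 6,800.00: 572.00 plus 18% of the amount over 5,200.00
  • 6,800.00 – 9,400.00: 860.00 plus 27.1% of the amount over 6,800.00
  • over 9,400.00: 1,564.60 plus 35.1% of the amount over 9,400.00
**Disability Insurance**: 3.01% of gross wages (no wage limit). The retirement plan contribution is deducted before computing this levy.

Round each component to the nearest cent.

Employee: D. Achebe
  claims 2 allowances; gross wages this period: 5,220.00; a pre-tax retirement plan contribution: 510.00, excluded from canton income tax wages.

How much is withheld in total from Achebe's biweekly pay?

Canton Income Tax: taxable = 5,220.00 − 510.00 − 2×110.00 = 4,490.00
  11% × 4,490.00 = 493.90
Disability Insurance: 3.01% × 4,710.00 = 141.77
Total: 493.90 + 141.77 = 635.67

635.67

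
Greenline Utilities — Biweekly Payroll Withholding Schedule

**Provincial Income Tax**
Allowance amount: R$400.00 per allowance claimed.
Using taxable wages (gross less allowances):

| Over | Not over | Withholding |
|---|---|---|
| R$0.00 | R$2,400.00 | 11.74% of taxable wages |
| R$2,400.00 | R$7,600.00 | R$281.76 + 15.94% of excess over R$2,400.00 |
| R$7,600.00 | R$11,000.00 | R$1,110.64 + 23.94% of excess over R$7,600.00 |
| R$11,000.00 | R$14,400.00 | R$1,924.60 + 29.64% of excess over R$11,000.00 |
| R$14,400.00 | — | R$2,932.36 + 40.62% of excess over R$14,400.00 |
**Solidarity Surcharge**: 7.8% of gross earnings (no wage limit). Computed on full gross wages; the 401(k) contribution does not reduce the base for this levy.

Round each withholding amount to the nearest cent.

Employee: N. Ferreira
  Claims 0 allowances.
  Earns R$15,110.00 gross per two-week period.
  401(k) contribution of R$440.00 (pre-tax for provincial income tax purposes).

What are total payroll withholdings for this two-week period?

R$4,220.61

Provincial Income Tax: taxable = R$15,110.00 − R$440.00 = R$14,670.00
  R$2,932.36 + 40.62% × (R$14,670.00 − R$14,400.00) = R$2,932.36 + 40.62% × R$270.00 = R$3,042.03
Solidarity Surcharge: 7.8% × R$15,110.00 = R$1,178.58
Total: R$3,042.03 + R$1,178.58 = R$4,220.61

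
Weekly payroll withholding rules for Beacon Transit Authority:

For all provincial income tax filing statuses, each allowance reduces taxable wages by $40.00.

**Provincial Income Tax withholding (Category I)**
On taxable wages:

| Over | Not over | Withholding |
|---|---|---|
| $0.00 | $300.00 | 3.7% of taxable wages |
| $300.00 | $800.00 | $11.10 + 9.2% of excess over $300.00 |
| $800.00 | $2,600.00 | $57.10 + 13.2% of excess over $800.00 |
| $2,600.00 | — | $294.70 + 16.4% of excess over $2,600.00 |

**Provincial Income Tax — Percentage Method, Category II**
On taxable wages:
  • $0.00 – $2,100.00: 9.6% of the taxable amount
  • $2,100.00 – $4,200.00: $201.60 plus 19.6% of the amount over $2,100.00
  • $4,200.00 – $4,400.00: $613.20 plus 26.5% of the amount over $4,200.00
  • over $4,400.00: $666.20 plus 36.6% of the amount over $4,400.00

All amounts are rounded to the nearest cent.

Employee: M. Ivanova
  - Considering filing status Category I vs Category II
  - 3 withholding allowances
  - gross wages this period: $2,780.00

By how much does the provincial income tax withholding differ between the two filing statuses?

$6.82

Provincial Income Tax (Category I): taxable = $2,780.00 − 3×$40.00 = $2,660.00
  $294.70 + 16.4% × ($2,660.00 − $2,600.00) = $294.70 + 16.4% × $60.00 = $304.54
Provincial Income Tax (Category II): taxable = $2,780.00 − 3×$40.00 = $2,660.00
  $201.60 + 19.6% × ($2,660.00 − $2,100.00) = $201.60 + 19.6% × $560.00 = $311.36
Difference: |$304.54 − $311.36| = $6.82 (higher under Category II)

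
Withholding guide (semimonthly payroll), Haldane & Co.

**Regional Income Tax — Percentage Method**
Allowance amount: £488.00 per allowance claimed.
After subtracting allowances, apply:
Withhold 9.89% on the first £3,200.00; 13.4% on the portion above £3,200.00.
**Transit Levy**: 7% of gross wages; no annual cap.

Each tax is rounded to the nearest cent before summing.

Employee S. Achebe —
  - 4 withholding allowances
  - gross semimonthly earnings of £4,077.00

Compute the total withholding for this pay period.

Regional Income Tax: taxable = £4,077.00 − 4×£488.00 = £2,125.00
  9.89% × £2,125.00 = £210.16
Transit Levy: 7% × £4,077.00 = £285.39
Total: £210.16 + £285.39 = £495.55

£495.55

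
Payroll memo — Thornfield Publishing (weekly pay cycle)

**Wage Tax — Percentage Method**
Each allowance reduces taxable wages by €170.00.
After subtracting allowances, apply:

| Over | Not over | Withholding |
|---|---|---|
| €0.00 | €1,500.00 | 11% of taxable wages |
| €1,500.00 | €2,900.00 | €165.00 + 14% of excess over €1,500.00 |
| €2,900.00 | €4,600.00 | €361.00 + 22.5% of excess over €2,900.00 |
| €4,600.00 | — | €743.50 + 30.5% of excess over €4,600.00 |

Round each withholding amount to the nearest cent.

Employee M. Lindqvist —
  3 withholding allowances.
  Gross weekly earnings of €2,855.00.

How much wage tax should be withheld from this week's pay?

€283.30

Wage Tax: taxable = €2,855.00 − 3×€170.00 = €2,345.00
  €165.00 + 14% × (€2,345.00 − €1,500.00) = €165.00 + 14% × €845.00 = €283.30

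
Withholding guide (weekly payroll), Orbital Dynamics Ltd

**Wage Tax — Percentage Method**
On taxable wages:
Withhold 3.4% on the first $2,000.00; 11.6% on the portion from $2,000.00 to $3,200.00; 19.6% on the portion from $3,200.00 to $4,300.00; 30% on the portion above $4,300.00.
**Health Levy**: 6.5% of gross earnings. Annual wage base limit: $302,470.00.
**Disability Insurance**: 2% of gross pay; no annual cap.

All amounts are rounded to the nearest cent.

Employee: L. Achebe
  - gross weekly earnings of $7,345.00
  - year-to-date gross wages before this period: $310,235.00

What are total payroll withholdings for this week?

Wage Tax: taxable = $7,345.00
  $422.80 + 30% × ($7,345.00 − $4,300.00) = $422.80 + 30% × $3,045.00 = $1,336.30
Health Levy: YTD $310,235.00 ≥ cap $302,470.00 → $0.00
Disability Insurance: 2% × $7,345.00 = $146.90
Total: $1,336.30 + $0.00 + $146.90 = $1,483.20

$1,483.20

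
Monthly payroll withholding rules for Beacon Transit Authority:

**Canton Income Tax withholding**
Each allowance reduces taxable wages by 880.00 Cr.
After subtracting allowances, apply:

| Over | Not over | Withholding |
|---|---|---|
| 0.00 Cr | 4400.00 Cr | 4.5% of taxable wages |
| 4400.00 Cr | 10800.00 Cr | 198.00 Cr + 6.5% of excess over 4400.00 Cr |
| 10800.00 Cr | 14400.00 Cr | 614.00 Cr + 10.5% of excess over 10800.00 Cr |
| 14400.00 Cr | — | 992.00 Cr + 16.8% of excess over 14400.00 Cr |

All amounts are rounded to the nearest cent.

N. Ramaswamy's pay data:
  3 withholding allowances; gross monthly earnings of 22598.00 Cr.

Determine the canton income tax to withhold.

1925.74 Cr

Canton Income Tax: taxable = 22598.00 Cr − 3×880.00 Cr = 19958.00 Cr
  992.00 Cr + 16.8% × (19958.00 Cr − 14400.00 Cr) = 992.00 Cr + 16.8% × 5558.00 Cr = 1925.74 Cr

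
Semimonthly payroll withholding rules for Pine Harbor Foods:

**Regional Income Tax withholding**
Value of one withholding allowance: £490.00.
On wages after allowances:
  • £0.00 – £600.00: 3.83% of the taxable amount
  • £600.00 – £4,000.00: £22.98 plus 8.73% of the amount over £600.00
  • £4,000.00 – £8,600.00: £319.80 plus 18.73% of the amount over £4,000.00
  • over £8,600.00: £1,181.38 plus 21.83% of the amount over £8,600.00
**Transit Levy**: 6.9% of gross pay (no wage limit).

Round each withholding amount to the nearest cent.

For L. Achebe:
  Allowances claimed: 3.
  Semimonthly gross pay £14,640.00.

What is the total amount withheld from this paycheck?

Regional Income Tax: taxable = £14,640.00 − 3×£490.00 = £13,170.00
  £1,181.38 + 21.83% × (£13,170.00 − £8,600.00) = £1,181.38 + 21.83% × £4,570.00 = £2,179.01
Transit Levy: 6.9% × £14,640.00 = £1,010.16
Total: £2,179.01 + £1,010.16 = £3,189.17

£3,189.17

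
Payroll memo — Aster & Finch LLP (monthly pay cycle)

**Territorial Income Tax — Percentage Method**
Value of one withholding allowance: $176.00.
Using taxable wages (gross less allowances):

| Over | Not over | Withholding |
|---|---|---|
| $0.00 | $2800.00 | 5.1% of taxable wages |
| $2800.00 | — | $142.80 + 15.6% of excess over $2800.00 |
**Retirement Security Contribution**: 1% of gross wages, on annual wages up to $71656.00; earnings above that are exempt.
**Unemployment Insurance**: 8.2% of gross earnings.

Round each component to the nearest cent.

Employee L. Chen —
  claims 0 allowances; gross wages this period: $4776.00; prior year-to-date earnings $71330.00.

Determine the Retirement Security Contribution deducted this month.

Retirement Security Contribution: cap $71656.00 − YTD $71330.00 = $326.00 subject; 1% × $326.00 = $3.26

$3.26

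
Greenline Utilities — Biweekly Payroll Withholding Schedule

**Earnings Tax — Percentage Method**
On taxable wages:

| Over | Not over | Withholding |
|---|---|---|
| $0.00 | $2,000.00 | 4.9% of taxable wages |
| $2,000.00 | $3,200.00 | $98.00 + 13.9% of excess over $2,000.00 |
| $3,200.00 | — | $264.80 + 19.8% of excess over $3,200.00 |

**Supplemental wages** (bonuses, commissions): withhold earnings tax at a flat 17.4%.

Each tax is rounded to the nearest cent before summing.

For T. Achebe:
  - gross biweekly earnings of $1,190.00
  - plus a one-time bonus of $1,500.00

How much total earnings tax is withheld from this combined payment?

$319.31

Earnings Tax: taxable = $1,190.00
  4.9% × $1,190.00 = $58.31
Supplemental (17.4% flat on bonus): 17.4% × $1,500.00 = $261.00
Total earnings tax: $58.31 + $261.00 = $319.31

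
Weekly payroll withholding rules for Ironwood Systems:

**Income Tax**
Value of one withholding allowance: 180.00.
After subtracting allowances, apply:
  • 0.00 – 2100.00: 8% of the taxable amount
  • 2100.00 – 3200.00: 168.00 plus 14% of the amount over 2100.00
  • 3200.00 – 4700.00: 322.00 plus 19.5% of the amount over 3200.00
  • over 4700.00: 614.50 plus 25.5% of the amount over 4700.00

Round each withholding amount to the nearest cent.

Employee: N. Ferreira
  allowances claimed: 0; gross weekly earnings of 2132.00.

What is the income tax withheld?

172.48

Income Tax: taxable = 2132.00
  168.00 + 14% × (2132.00 − 2100.00) = 168.00 + 14% × 32.00 = 172.48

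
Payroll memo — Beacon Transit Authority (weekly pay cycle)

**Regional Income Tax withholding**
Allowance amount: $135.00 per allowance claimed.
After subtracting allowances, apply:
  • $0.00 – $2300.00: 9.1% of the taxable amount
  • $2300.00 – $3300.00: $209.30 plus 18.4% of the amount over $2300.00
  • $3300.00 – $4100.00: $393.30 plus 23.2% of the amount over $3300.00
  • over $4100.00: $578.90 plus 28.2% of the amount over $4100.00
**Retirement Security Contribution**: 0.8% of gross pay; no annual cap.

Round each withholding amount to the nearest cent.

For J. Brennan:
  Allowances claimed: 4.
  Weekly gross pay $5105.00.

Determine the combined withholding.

Regional Income Tax: taxable = $5105.00 − 4×$135.00 = $4565.00
  $578.90 + 28.2% × ($4565.00 − $4100.00) = $578.90 + 28.2% × $465.00 = $710.03
Retirement Security Contribution: 0.8% × $5105.00 = $40.84
Total: $710.03 + $40.84 = $750.87

$750.87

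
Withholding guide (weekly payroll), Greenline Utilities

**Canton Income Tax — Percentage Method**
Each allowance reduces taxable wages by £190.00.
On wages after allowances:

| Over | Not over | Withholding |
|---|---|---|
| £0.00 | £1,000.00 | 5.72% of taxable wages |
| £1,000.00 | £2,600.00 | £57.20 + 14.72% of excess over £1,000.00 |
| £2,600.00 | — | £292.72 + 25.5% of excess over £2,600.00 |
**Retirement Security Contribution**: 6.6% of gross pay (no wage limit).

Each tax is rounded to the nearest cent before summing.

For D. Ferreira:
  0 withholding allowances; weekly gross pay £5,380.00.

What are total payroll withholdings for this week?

Canton Income Tax: taxable = £5,380.00
  £292.72 + 25.5% × (£5,380.00 − £2,600.00) = £292.72 + 25.5% × £2,780.00 = £1,001.62
Retirement Security Contribution: 6.6% × £5,380.00 = £355.08
Total: £1,001.62 + £355.08 = £1,356.70

£1,356.70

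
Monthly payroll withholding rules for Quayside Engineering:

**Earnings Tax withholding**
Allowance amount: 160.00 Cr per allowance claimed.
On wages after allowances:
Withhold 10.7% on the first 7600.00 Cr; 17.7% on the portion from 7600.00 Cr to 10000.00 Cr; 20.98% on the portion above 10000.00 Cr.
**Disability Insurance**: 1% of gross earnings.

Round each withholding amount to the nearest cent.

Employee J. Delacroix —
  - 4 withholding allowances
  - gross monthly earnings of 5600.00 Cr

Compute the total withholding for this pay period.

586.72 Cr

Earnings Tax: taxable = 5600.00 Cr − 4×160.00 Cr = 4960.00 Cr
  10.7% × 4960.00 Cr = 530.72 Cr
Disability Insurance: 1% × 5600.00 Cr = 56.00 Cr
Total: 530.72 Cr + 56.00 Cr = 586.72 Cr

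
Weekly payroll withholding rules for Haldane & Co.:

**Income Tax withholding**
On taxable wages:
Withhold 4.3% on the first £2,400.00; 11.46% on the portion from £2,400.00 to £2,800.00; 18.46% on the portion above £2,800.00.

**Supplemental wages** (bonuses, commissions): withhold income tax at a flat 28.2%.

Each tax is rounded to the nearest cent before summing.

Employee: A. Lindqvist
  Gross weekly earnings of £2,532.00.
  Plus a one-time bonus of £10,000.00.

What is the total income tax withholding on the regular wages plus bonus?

£2,938.33

Income Tax: taxable = £2,532.00
  £103.20 + 11.46% × (£2,532.00 − £2,400.00) = £103.20 + 11.46% × £132.00 = £118.33
Supplemental (28.2% flat on bonus): 28.2% × £10,000.00 = £2,820.00
Total income tax: £118.33 + £2,820.00 = £2,938.33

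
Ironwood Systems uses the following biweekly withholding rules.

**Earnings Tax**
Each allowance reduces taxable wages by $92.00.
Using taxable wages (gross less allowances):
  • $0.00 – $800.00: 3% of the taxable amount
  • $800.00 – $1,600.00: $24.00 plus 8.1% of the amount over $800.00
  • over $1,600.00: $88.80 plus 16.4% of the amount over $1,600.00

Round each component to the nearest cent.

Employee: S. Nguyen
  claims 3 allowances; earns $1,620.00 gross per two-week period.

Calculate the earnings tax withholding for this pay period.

Earnings Tax: taxable = $1,620.00 − 3×$92.00 = $1,344.00
  $24.00 + 8.1% × ($1,344.00 − $800.00) = $24.00 + 8.1% × $544.00 = $68.06

$68.06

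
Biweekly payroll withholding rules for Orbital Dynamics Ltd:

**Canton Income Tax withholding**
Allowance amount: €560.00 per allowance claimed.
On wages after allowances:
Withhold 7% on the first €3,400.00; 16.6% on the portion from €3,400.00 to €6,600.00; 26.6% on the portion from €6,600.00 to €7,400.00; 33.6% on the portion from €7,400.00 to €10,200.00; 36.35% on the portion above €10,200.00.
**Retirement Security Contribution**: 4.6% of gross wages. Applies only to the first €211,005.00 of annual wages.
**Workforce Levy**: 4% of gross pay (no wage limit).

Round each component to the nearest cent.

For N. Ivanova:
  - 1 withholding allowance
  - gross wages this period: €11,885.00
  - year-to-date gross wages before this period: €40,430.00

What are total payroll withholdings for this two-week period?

Canton Income Tax: taxable = €11,885.00 − 1×€560.00 = €11,325.00
  €1,922.80 + 36.35% × (€11,325.00 − €10,200.00) = €1,922.80 + 36.35% × €1,125.00 = €2,331.74
Retirement Security Contribution: 4.6% × €11,885.00 = €546.71
Workforce Levy: 4% × €11,885.00 = €475.40
Total: €2,331.74 + €546.71 + €475.40 = €3,353.85

€3,353.85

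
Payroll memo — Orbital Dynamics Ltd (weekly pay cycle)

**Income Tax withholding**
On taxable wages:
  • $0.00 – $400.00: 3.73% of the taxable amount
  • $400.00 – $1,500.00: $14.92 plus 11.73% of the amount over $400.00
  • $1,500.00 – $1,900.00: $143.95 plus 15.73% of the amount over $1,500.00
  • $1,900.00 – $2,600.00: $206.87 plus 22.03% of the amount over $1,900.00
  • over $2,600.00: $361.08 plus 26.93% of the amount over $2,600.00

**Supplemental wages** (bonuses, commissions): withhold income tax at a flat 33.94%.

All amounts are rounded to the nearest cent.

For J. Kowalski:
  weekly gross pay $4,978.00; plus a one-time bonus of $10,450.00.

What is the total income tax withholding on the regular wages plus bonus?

$4,548.21

Income Tax: taxable = $4,978.00
  $361.08 + 26.93% × ($4,978.00 − $2,600.00) = $361.08 + 26.93% × $2,378.00 = $1,001.48
Supplemental (33.94% flat on bonus): 33.94% × $10,450.00 = $3,546.73
Total income tax: $1,001.48 + $3,546.73 = $4,548.21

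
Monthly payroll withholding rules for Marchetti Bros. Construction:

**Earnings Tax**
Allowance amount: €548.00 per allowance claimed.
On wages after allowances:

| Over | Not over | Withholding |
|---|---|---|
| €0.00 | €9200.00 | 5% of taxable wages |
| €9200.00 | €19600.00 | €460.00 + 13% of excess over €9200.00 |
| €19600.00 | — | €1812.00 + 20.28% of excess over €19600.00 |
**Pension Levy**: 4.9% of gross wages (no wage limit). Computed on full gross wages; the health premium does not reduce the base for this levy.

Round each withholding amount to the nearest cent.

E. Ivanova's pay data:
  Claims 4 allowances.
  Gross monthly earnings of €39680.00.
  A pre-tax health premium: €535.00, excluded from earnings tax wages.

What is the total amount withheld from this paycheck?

€7275.51

Earnings Tax: taxable = €39680.00 − €535.00 − 4×€548.00 = €36953.00
  €1812.00 + 20.28% × (€36953.00 − €19600.00) = €1812.00 + 20.28% × €17353.00 = €5331.19
Pension Levy: 4.9% × €39680.00 = €1944.32
Total: €5331.19 + €1944.32 = €7275.51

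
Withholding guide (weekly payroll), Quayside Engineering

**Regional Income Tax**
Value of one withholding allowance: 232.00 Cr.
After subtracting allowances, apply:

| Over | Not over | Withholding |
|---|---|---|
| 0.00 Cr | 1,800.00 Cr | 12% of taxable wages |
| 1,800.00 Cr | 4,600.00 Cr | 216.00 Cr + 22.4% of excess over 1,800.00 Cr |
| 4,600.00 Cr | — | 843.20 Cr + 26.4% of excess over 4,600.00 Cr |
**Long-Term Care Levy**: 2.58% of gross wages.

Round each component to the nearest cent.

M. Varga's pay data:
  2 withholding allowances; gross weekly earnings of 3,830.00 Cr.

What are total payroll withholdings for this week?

665.59 Cr

Regional Income Tax: taxable = 3,830.00 Cr − 2×232.00 Cr = 3,366.00 Cr
  216.00 Cr + 22.4% × (3,366.00 Cr − 1,800.00 Cr) = 216.00 Cr + 22.4% × 1,566.00 Cr = 566.78 Cr
Long-Term Care Levy: 2.58% × 3,830.00 Cr = 98.81 Cr
Total: 566.78 Cr + 98.81 Cr = 665.59 Cr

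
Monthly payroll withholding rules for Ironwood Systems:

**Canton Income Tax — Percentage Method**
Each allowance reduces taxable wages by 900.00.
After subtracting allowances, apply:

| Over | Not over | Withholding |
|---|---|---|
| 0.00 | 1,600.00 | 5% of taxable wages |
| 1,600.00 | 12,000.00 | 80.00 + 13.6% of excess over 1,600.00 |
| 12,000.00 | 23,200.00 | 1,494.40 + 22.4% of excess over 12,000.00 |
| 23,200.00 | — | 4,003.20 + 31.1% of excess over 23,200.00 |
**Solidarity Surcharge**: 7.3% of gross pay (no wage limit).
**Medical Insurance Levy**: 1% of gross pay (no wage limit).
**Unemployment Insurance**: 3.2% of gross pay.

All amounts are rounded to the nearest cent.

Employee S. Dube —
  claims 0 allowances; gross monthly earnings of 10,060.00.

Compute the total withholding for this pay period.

Canton Income Tax: taxable = 10,060.00
  80.00 + 13.6% × (10,060.00 − 1,600.00) = 80.00 + 13.6% × 8,460.00 = 1,230.56
Solidarity Surcharge: 7.3% × 10,060.00 = 734.38
Medical Insurance Levy: 1% × 10,060.00 = 100.60
Unemployment Insurance: 3.2% × 10,060.00 = 321.92
Total: 1,230.56 + 734.38 + 100.60 + 321.92 = 2,387.46

2,387.46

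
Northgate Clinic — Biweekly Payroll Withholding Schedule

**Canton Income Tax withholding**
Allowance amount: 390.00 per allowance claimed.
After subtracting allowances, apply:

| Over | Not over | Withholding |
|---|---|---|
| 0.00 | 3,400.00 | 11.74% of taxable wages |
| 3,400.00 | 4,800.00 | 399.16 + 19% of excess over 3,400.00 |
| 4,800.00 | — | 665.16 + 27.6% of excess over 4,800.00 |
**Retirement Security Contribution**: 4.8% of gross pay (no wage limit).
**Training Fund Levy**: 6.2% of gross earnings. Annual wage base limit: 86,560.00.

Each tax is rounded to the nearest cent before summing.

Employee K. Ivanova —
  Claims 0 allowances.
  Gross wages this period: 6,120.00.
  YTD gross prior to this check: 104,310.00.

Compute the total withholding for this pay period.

Canton Income Tax: taxable = 6,120.00
  665.16 + 27.6% × (6,120.00 − 4,800.00) = 665.16 + 27.6% × 1,320.00 = 1,029.48
Retirement Security Contribution: 4.8% × 6,120.00 = 293.76
Training Fund Levy: YTD 104,310.00 ≥ cap 86,560.00 → 0.00
Total: 1,029.48 + 293.76 + 0.00 = 1,323.24

1,323.24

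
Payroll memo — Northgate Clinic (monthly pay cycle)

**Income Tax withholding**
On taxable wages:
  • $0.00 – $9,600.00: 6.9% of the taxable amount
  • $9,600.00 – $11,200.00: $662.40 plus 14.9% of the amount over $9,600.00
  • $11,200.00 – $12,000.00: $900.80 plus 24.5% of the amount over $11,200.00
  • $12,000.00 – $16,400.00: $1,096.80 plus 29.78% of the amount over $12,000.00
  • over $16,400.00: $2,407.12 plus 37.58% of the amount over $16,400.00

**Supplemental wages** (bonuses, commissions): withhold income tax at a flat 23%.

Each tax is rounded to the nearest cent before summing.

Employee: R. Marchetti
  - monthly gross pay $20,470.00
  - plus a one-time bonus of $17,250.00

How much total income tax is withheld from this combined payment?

$7,904.13

Income Tax: taxable = $20,470.00
  $2,407.12 + 37.58% × ($20,470.00 − $16,400.00) = $2,407.12 + 37.58% × $4,070.00 = $3,936.63
Supplemental (23% flat on bonus): 23% × $17,250.00 = $3,967.50
Total income tax: $3,936.63 + $3,967.50 = $7,904.13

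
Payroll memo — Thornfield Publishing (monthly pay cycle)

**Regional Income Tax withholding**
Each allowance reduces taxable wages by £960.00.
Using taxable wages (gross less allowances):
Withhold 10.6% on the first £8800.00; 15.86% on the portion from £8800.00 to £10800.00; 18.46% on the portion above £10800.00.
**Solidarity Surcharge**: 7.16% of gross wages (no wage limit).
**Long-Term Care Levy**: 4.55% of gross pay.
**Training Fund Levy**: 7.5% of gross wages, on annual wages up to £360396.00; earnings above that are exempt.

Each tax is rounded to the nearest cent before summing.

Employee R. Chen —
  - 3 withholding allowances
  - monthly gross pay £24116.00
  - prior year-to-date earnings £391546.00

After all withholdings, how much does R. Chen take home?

Regional Income Tax: taxable = £24116.00 − 3×£960.00 = £21236.00
  £1250.00 + 18.46% × (£21236.00 − £10800.00) = £1250.00 + 18.46% × £10436.00 = £3176.49
Solidarity Surcharge: 7.16% × £24116.00 = £1726.71
Long-Term Care Levy: 4.55% × £24116.00 = £1097.28
Training Fund Levy: YTD £391546.00 ≥ cap £360396.00 → £0.00
Total withheld: £3176.49 + £1726.71 + £1097.28 + £0.00 = £6000.48
Net pay: £24116.00 − £6000.48 = £18115.52

£18115.52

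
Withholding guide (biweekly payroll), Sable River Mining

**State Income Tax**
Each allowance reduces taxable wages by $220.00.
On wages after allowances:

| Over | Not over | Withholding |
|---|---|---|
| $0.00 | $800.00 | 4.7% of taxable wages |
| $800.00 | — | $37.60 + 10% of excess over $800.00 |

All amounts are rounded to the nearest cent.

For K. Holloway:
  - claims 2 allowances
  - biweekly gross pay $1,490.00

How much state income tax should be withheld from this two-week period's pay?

State Income Tax: taxable = $1,490.00 − 2×$220.00 = $1,050.00
  $37.60 + 10% × ($1,050.00 − $800.00) = $37.60 + 10% × $250.00 = $62.60

$62.60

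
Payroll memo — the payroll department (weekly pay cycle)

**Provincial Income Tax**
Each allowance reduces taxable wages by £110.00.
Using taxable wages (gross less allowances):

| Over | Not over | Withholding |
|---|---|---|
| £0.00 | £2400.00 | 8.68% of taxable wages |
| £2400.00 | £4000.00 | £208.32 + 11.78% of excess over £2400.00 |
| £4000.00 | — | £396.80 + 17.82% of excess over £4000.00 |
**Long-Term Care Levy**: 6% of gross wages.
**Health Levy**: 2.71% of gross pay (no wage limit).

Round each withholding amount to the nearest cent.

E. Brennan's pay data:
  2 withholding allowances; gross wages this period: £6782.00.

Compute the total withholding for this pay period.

£1444.06

Provincial Income Tax: taxable = £6782.00 − 2×£110.00 = £6562.00
  £396.80 + 17.82% × (£6562.00 − £4000.00) = £396.80 + 17.82% × £2562.00 = £853.35
Long-Term Care Levy: 6% × £6782.00 = £406.92
Health Levy: 2.71% × £6782.00 = £183.79
Total: £853.35 + £406.92 + £183.79 = £1444.06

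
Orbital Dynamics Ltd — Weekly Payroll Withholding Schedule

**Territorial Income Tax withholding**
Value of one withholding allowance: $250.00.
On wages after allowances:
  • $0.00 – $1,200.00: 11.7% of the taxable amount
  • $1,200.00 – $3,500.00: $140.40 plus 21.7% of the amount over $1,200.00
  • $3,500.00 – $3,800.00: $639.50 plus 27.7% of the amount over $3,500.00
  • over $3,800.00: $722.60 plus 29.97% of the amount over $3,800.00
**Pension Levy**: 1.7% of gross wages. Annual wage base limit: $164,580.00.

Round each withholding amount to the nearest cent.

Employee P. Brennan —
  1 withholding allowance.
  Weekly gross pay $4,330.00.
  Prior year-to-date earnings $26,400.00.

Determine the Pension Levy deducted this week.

Pension Levy: 1.7% × $4,330.00 = $73.61

$73.61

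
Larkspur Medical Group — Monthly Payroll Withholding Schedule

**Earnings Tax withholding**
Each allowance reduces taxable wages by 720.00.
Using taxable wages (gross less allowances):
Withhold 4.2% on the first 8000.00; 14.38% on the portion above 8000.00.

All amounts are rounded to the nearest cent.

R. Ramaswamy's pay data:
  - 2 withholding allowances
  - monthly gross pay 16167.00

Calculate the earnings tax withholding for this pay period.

1303.34

Earnings Tax: taxable = 16167.00 − 2×720.00 = 14727.00
  336.00 + 14.38% × (14727.00 − 8000.00) = 336.00 + 14.38% × 6727.00 = 1303.34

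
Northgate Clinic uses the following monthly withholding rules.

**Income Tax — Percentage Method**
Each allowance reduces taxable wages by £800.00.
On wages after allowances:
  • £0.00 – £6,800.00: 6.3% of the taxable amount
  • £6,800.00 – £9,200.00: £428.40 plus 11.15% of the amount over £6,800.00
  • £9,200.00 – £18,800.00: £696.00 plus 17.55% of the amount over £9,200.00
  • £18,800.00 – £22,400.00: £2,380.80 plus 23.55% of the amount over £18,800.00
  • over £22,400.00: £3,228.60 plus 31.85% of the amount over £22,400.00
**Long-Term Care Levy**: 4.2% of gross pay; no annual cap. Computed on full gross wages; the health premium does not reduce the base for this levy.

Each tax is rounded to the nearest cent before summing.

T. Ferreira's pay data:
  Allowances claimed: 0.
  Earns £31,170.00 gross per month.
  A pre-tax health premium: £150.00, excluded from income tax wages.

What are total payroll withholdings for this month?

Income Tax: taxable = £31,170.00 − £150.00 = £31,020.00
  £3,228.60 + 31.85% × (£31,020.00 − £22,400.00) = £3,228.60 + 31.85% × £8,620.00 = £5,974.07
Long-Term Care Levy: 4.2% × £31,170.00 = £1,309.14
Total: £5,974.07 + £1,309.14 = £7,283.21

£7,283.21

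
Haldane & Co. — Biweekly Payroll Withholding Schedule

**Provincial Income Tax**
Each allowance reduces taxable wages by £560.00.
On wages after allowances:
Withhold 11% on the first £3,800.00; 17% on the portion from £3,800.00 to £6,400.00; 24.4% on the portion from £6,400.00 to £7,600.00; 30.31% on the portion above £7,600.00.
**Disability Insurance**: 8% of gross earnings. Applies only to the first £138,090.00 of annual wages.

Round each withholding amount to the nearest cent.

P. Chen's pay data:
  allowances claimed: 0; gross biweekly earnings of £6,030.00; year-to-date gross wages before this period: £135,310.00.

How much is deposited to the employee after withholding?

Provincial Income Tax: taxable = £6,030.00
  £418.00 + 17% × (£6,030.00 − £3,800.00) = £418.00 + 17% × £2,230.00 = £797.10
Disability Insurance: cap £138,090.00 − YTD £135,310.00 = £2,780.00 subject; 8% × £2,780.00 = £222.40
Total withheld: £797.10 + £222.40 = £1,019.50
Net pay: £6,030.00 − £1,019.50 = £5,010.50

£5,010.50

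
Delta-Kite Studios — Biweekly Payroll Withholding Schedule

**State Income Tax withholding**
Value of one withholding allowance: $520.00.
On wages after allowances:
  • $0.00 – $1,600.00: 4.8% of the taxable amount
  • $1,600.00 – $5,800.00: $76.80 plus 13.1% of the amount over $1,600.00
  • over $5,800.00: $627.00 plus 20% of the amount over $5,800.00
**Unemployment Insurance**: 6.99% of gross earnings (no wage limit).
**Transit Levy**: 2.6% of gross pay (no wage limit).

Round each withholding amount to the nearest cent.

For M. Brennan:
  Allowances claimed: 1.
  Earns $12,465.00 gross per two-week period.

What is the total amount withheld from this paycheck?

$3,051.39

State Income Tax: taxable = $12,465.00 − 1×$520.00 = $11,945.00
  $627.00 + 20% × ($11,945.00 − $5,800.00) = $627.00 + 20% × $6,145.00 = $1,856.00
Unemployment Insurance: 6.99% × $12,465.00 = $871.30
Transit Levy: 2.6% × $12,465.00 = $324.09
Total: $1,856.00 + $871.30 + $324.09 = $3,051.39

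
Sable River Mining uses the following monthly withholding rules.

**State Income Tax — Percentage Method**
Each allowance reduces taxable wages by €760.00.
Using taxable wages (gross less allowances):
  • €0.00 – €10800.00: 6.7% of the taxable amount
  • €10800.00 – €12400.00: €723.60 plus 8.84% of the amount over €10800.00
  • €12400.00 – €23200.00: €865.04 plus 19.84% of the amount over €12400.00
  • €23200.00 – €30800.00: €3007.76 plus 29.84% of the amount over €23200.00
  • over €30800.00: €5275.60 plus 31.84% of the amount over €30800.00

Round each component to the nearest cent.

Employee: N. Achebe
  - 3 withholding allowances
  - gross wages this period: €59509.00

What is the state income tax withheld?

€13690.59

State Income Tax: taxable = €59509.00 − 3×€760.00 = €57229.00
  €5275.60 + 31.84% × (€57229.00 − €30800.00) = €5275.60 + 31.84% × €26429.00 = €13690.59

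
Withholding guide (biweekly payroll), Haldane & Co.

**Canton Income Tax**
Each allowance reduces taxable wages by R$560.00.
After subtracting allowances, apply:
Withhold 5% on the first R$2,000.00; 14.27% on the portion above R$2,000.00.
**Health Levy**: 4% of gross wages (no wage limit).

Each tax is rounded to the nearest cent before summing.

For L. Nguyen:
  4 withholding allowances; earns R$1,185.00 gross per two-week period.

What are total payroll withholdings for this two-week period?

Canton Income Tax: taxable = R$1,185.00 − 4×R$560.00 = R$-1,055.00
  Taxable ≤ 0 → R$0.00
Health Levy: 4% × R$1,185.00 = R$47.40
Total: R$0.00 + R$47.40 = R$47.40

R$47.40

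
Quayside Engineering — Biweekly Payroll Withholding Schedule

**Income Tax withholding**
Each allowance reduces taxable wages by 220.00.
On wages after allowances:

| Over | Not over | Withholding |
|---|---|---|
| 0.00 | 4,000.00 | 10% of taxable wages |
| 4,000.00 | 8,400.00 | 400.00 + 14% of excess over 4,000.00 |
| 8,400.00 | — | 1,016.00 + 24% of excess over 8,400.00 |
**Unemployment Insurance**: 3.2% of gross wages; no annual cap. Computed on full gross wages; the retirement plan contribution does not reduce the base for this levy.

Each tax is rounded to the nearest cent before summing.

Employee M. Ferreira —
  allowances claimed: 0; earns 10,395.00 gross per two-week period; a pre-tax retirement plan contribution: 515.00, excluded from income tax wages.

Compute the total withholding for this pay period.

Income Tax: taxable = 10,395.00 − 515.00 = 9,880.00
  1,016.00 + 24% × (9,880.00 − 8,400.00) = 1,016.00 + 24% × 1,480.00 = 1,371.20
Unemployment Insurance: 3.2% × 10,395.00 = 332.64
Total: 1,371.20 + 332.64 = 1,703.84

1,703.84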